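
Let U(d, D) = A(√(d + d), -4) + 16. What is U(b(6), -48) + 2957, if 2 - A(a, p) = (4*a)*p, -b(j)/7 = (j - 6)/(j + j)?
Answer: 2975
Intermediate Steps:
b(j) = -7*(-6 + j)/(2*j) (b(j) = -7*(j - 6)/(j + j) = -7*(-6 + j)/(2*j))
A(a, p) = 2 - 4*a*p
U(d, D) = 18 + 16*√2*√d (U(d, D) = (2 - 4*√(d + d)*(-4)) + 16 = (2 - 4*√(2*d)*(-4)) + 16 = (2 - 4*√2*√d*(-4)) + 16 = (2 + 16*√2*√d) + 16 = 18 + 16*√2*√d)
U(b(6), -48) + 2957 = (18 + 16*√2*√(-7/2 + 21/6)) + 2957 = (18 + 16*√2*√(-7/2 + 21*(⅙))) + 2957 = (18 + 16*√2*√(-7/2 + 7/2)) + 2957 = (18 + 16*√2*√0) + 2957 = (18 + 16*√2*0) + 2957 = (18 + 0) + 2957 = 18 + 2957 = 2975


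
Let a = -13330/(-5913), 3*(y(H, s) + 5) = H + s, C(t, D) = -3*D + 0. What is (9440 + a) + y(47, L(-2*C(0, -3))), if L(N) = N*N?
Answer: 56533726/5913 ≈ 9560.9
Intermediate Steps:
C(t, D) = -3*D
L(N) = N²
y(H, s) = -5 + H/3 + s/3 (y(H, s) = -5 + (H + s)/3 = -5 + (H/3 + s/3) = -5 + H/3 + s/3)
a = 13330/5913 (a = -13330*(-1/5913) = 13330/5913 ≈ 2.2544)
(9440 + a) + y(47, L(-2*C(0, -3))) = (9440 + 13330/5913) + (-5 + (⅓)*47 + (-(-6)*(-3))²/3) = 55832050/5913 + (-5 + 47/3 + (-2*9)²/3) = 55832050/5913 + (-5 + 47/3 + (⅓)*(-18)²) = 55832050/5913 + (-5 + 47/3 + (⅓)*324) = 55832050/5913 + (-5 + 47/3 + 108) = 55832050/5913 + 356/3 = 56533726/5913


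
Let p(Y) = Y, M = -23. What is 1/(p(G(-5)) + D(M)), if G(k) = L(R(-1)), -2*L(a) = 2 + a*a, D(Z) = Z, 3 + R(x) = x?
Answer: -1/32 ≈ -0.031250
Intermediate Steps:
R(x) = -3 + x
L(a) = -1 - a**2/2 (L(a) = -(2 + a*a)/2 = -(2 + a**2)/2 = -1 - a**2/2)
G(k) = -9 (G(k) = -1 - (-3 - 1)**2/2 = -1 - 1/2*(-4)**2 = -1 - 1/2*16 = -1 - 8 = -9)
1/(p(G(-5)) + D(M)) = 1/(-9 - 23) = 1/(-32) = -1/32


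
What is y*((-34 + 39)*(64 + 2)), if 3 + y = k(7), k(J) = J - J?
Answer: -990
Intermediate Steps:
k(J) = 0
y = -3 (y = -3 + 0 = -3)
y*((-34 + 39)*(64 + 2)) = -3*(-34 + 39)*(64 + 2) = -15*66 = -3*330 = -990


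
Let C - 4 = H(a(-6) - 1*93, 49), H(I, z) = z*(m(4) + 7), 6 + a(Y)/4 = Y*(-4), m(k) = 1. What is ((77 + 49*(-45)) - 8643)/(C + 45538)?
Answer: -10771/45934 ≈ -0.23449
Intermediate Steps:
a(Y) = -24 - 16*Y (a(Y) = -24 + 4*(Y*(-4)) = -24 + 4*(-4*Y) = -24 - 16*Y)
H(I, z) = 8*z (H(I, z) = z*(1 + 7) = z*8 = 8*z)
C = 396 (C = 4 + 8*49 = 4 + 392 = 396)
((77 + 49*(-45)) - 8643)/(C + 45538) = ((77 + 49*(-45)) - 8643)/(396 + 45538) = ((77 - 2205) - 8643)/45934 = (-2128 - 8643)*(1/45934) = -10771*1/45934 = -10771/45934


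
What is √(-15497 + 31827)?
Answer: √16330 ≈ 127.79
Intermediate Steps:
√(-15497 + 31827) = √16330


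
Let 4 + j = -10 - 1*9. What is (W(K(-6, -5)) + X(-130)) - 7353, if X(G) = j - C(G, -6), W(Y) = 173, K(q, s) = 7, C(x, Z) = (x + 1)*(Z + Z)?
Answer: -8751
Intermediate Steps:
C(x, Z) = 2*Z*(1 + x) (C(x, Z) = (1 + x)*(2*Z) = 2*Z*(1 + x))
j = -23 (j = -4 + (-10 - 1*9) = -4 + (-10 - 9) = -4 - 19 = -23)
X(G) = -11 + 12*G (X(G) = -23 - 2*(-6)*(1 + G) = -23 - (-12 - 12*G) = -23 + (12 + 12*G) = -11 + 12*G)
(W(K(-6, -5)) + X(-130)) - 7353 = (173 + (-11 + 12*(-130))) - 7353 = (173 + (-11 - 1560)) - 7353 = (173 - 1571) - 7353 = -1398 - 7353 = -8751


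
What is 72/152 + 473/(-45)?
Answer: -8582/855 ≈ -10.037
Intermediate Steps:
72/152 + 473/(-45) = 72*(1/152) + 473*(-1/45) = 9/19 - 473/45 = -8582/855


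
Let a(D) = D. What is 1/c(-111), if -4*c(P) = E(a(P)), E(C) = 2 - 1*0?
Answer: -2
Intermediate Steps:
E(C) = 2 (E(C) = 2 + 0 = 2)
c(P) = -½ (c(P) = -¼*2 = -½)
1/c(-111) = 1/(-½) = -2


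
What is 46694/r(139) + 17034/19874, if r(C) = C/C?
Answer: 464006795/9937 ≈ 46695.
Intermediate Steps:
r(C) = 1
46694/r(139) + 17034/19874 = 46694/1 + 17034/19874 = 46694*1 + 17034*(1/19874) = 46694 + 8517/9937 = 464006795/9937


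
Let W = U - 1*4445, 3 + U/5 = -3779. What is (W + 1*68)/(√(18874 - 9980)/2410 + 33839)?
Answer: -2288416935311650/3325363536475603 + 28060835*√8894/3325363536475603 ≈ -0.68817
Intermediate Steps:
U = -18910 (U = -15 + 5*(-3779) = -15 - 18895 = -18910)
W = -23355 (W = -18910 - 1*4445 = -18910 - 4445 = -23355)
(W + 1*68)/(√(18874 - 9980)/2410 + 33839) = (-23355 + 1*68)/(√(18874 - 9980)/2410 + 33839) = (-23355 + 68)/(√8894*(1/2410) + 33839) = -23287/(√8894/2410 + 33839) = -23287/(33839 + √8894/2410)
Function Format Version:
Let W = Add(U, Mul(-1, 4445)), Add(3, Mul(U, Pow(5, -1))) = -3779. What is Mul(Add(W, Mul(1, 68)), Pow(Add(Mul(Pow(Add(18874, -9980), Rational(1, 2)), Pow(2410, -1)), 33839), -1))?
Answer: Add(Rational(-2288416935311650, 3325363536475603), Mul(Rational(28060835, 3325363536475603), Pow(8894, Rational(1, 2)))) ≈ -0.68817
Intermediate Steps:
U = -18910 (U = Add(-15, Mul(5, -3779)) = Add(-15, -18895) = -18910)
W = -23355 (W = Add(-18910, Mul(-1, 4445)) = Add(-18910, -4445) = -23355)
Mul(Add(W, Mul(1, 68)), Pow(Add(Mul(Pow(Add(18874, -9980), Rational(1, 2)), Pow(2410, -1)), 33839), -1)) = Mul(Add(-23355, Mul(1, 68)), Pow(Add(Mul(Pow(Add(18874, -9980), Rational(1, 2)), Pow(2410, -1)), 33839), -1)) = Mul(Add(-23355, 68), Pow(Add(Mul(Pow(8894, Rational(1, 2)), Rational(1, 2410)), 33839), -1)) = Mul(-23287, Pow(Add(Mul(Rational(1, 2410), Pow(8894, Rational(1, 2))), 33839), -1)) = Mul(-23287, Pow(Add(33839, Mul(Rational(1, 2410), Pow(8894, Rational(1, 2)))), -1))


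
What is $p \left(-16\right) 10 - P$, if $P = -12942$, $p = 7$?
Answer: $11822$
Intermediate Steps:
$p \left(-16\right) 10 - P = 7 \left(-16\right) 10 - -12942 = \left(-112\right) 10 + 12942 = -1120 + 12942 = 11822$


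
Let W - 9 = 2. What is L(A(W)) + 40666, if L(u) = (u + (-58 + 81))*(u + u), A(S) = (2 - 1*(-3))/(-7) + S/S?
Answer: 1993286/49 ≈ 40679.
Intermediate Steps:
W = 11 (W = 9 + 2 = 11)
A(S) = 2/7 (A(S) = (2 + 3)*(-1/7) + 1 = 5*(-1/7) + 1 = -5/7 + 1 = 2/7)
L(u) = 2*u*(23 + u) (L(u) = (u + 23)*(2*u) = (23 + u)*(2*u) = 2*u*(23 + u))
L(A(W)) + 40666 = 2*(2/7)*(23 + 2/7) + 40666 = 2*(2/7)*(163/7) + 40666 = 652/49 + 40666 = 1993286/49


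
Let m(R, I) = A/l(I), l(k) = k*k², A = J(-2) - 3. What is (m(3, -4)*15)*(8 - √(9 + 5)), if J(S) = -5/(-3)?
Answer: 5/2 - 5*√14/16 ≈ 1.3307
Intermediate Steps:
J(S) = 5/3 (J(S) = -5*(-⅓) = 5/3)
A = -4/3 (A = 5/3 - 3 = -4/3 ≈ -1.3333)
l(k) = k³
m(R, I) = -4/(3*I³)
(m(3, -4)*15)*(8 - √(9 + 5)) = (-4/3/(-4)³*15)*(8 - √(9 + 5)) = (-4/3*(-1/64)*15)*(8 - √14) = ((1/48)*15)*(8 - √14) = 5*(8 - √14)/16 = 5/2 - 5*√14/16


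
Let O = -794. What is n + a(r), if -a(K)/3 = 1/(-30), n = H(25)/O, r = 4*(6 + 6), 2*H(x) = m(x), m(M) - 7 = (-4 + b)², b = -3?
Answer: 257/3970 ≈ 0.064736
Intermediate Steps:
m(M) = 56 (m(M) = 7 + (-4 - 3)² = 7 + (-7)² = 7 + 49 = 56)
H(x) = 28 (H(x) = (½)*56 = 28)
r = 48 (r = 4*12 = 48)
n = -14/397 (n = 28/(-794) = 28*(-1/794) = -14/397 ≈ -0.035264)
a(K) = ⅒ (a(K) = -3/(-30) = -3*(-1/30) = ⅒)
n + a(r) = -14/397 + ⅒ = 257/3970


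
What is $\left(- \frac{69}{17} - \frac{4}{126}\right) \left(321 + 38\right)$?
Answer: $- \frac{1572779}{1071} \approx -1468.5$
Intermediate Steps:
$\left(- \frac{69}{17} - \frac{4}{126}\right) \left(321 + 38\right) = \left(\left(-69\right) \frac{1}{17} - \frac{2}{63}\right) 359 = \left(- \frac{69}{17} - \frac{2}{63}\right) 359 = \left(- \frac{4381}{1071}\right) 359 = - \frac{1572779}{1071}$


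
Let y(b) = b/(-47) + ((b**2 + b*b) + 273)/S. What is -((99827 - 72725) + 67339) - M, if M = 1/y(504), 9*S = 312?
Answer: -6763731168637/71618589 ≈ -94441.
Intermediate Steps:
S = 104/3 (S = (1/9)*312 = 104/3 ≈ 34.667)
y(b) = 63/8 - b/47 + 3*b**2/52 (y(b) = b/(-47) + ((b**2 + b*b) + 273)/(104/3) = b*(-1/47) + ((b**2 + b**2) + 273)*(3/104) = -b/47 + (2*b**2 + 273)*(3/104) = -b/47 + (273 + 2*b**2)*(3/104) = -b/47 + (63/8 + 3*b**2/52) = 63/8 - b/47 + 3*b**2/52)
M = 4888/71618589 (M = 1/(63/8 - 1/47*504 + (3/52)*504**2) = 1/(63/8 - 504/47 + (3/52)*254016) = 1/(63/8 - 504/47 + 190512/13) = 1/(71618589/4888) = 4888/71618589 ≈ 6.8250e-5)
-((99827 - 72725) + 67339) - M = -((99827 - 72725) + 67339) - 1*4888/71618589 = -(27102 + 67339) - 4888/71618589 = -1*94441 - 4888/71618589 = -94441 - 4888/71618589 = -6763731168637/71618589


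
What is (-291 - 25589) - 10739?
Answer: -36619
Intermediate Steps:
(-291 - 25589) - 10739 = -25880 - 10739 = -36619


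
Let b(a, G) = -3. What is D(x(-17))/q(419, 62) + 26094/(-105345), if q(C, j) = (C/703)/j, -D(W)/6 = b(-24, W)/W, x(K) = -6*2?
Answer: -2299428047/14713185 ≈ -156.28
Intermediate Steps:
x(K) = -12
D(W) = 18/W (D(W) = -(-18)/W = 18/W)
q(C, j) = C/(703*j) (q(C, j) = (C*(1/703))/j = (C/703)/j = C/(703*j))
D(x(-17))/q(419, 62) + 26094/(-105345) = (18/(-12))/(((1/703)*419/62)) + 26094/(-105345) = (18*(-1/12))/(((1/703)*419*(1/62))) + 26094*(-1/105345) = -3/(2*419/43586) - 8698/35115 = -3/2*43586/419 - 8698/35115 = -65379/419 - 8698/35115 = -2299428047/14713185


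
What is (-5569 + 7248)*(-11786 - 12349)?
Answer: -40522665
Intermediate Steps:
(-5569 + 7248)*(-11786 - 12349) = 1679*(-24135) = -40522665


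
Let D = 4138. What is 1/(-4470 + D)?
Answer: -1/332 ≈ -0.0030120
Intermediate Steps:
1/(-4470 + D) = 1/(-4470 + 4138) = 1/(-332) = -1/332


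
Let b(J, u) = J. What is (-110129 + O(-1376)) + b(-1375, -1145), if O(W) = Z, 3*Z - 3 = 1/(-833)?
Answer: -278645998/2499 ≈ -1.1150e+5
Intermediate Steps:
Z = 2498/2499 (Z = 1 + (1/3)/(-833) = 1 + (1/3)*(-1/833) = 1 - 1/2499 = 2498/2499 ≈ 0.99960)
O(W) = 2498/2499
(-110129 + O(-1376)) + b(-1375, -1145) = (-110129 + 2498/2499) - 1375 = -275209873/2499 - 1375 = -278645998/2499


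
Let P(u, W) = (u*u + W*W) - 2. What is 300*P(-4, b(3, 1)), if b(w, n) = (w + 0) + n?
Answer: 9000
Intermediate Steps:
b(w, n) = n + w (b(w, n) = w + n = n + w)
P(u, W) = -2 + W² + u² (P(u, W) = (u² + W²) - 2 = (W² + u²) - 2 = -2 + W² + u²)
300*P(-4, b(3, 1)) = 300*(-2 + (1 + 3)² + (-4)²) = 300*(-2 + 4² + 16) = 300*(-2 + 16 + 16) = 300*30 = 9000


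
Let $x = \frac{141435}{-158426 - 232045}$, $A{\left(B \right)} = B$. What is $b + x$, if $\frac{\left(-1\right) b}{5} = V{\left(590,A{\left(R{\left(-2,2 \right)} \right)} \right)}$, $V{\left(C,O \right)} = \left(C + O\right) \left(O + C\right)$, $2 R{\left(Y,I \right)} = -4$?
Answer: $- \frac{225005056185}{130157} \approx -1.7287 \cdot 10^{6}$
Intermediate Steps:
$R{\left(Y,I \right)} = -2$ ($R{\left(Y,I \right)} = \frac{1}{2} \left(-4\right) = -2$)
$V{\left(C,O \right)} = \left(C + O\right)^{2}$ ($V{\left(C,O \right)} = \left(C + O\right) \left(C + O\right) = \left(C + O\right)^{2}$)
$b = -1728720$ ($b = - 5 \left(590 - 2\right)^{2} = - 5 \cdot 588^{2} = \left(-5\right) 345744 = -1728720$)
$x = - \frac{47145}{130157}$ ($x = \frac{141435}{-158426 - 232045} = \frac{141435}{-390471} = 141435 \left(- \frac{1}{390471}\right) = - \frac{47145}{130157} \approx -0.36222$)
$b + x = -1728720 - \frac{47145}{130157} = - \frac{225005056185}{130157}$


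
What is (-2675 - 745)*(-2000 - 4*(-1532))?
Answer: -14117760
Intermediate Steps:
(-2675 - 745)*(-2000 - 4*(-1532)) = -3420*(-2000 + 6128) = -3420*4128 = -14117760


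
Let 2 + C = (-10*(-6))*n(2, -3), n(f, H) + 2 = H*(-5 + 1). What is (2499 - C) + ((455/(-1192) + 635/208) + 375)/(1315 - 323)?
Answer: 58456170449/30744064 ≈ 1901.4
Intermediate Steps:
n(f, H) = -2 - 4*H (n(f, H) = -2 + H*(-5 + 1) = -2 + H*(-4) = -2 - 4*H)
C = 598 (C = -2 + (-10*(-6))*(-2 - 4*(-3)) = -2 + 60*(-2 + 12) = -2 + 60*10 = -2 + 600 = 598)
(2499 - C) + ((455/(-1192) + 635/208) + 375)/(1315 - 323) = (2499 - 1*598) + ((455/(-1192) + 635/208) + 375)/(1315 - 323) = (2499 - 598) + ((455*(-1/1192) + 635*(1/208)) + 375)/992 = 1901 + ((-455/1192 + 635/208) + 375)*(1/992) = 1901 + (82785/30992 + 375)*(1/992) = 1901 + (11704785/30992)*(1/992) = 1901 + 11704785/30744064 = 58456170449/30744064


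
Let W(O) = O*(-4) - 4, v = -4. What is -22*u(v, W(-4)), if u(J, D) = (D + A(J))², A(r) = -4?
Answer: -1408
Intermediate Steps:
W(O) = -4 - 4*O (W(O) = -4*O - 4 = -4 - 4*O)
u(J, D) = (-4 + D)² (u(J, D) = (D - 4)² = (-4 + D)²)
-22*u(v, W(-4)) = -22*(-4 + (-4 - 4*(-4)))² = -22*(-4 + (-4 + 16))² = -22*(-4 + 12)² = -22*8² = -22*64 = -1408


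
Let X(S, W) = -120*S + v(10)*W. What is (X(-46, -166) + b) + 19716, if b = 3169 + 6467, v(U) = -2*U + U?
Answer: 36532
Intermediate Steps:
v(U) = -U
b = 9636
X(S, W) = -120*S - 10*W (X(S, W) = -120*S + (-1*10)*W = -120*S - 10*W)
(X(-46, -166) + b) + 19716 = ((-120*(-46) - 10*(-166)) + 9636) + 19716 = ((5520 + 1660) + 9636) + 19716 = (7180 + 9636) + 19716 = 16816 + 19716 = 36532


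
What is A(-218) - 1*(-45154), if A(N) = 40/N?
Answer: 4921766/109 ≈ 45154.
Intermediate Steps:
A(-218) - 1*(-45154) = 40/(-218) - 1*(-45154) = 40*(-1/218) + 45154 = -20/109 + 45154 = 4921766/109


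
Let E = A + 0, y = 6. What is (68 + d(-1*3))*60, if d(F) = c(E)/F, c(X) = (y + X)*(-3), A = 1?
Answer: 4500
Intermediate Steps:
E = 1 (E = 1 + 0 = 1)
c(X) = -18 - 3*X (c(X) = (6 + X)*(-3) = -18 - 3*X)
d(F) = -21/F (d(F) = (-18 - 3*1)/F = (-18 - 3)/F = -21/F)
(68 + d(-1*3))*60 = (68 - 21/((-1*3)))*60 = (68 - 21/(-3))*60 = (68 - 21*(-⅓))*60 = (68 + 7)*60 = 75*60 = 4500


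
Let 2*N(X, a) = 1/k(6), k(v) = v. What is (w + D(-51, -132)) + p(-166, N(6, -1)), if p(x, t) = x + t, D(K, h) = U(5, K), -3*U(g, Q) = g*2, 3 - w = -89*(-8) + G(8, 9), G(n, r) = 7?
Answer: -3541/4 ≈ -885.25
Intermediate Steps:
N(X, a) = 1/12 (N(X, a) = (½)/6 = (½)*(⅙) = 1/12)
w = -716 (w = 3 - (-89*(-8) + 7) = 3 - (712 + 7) = 3 - 1*719 = 3 - 719 = -716)
U(g, Q) = -2*g/3 (U(g, Q) = -g*2/3 = -2*g/3)
D(K, h) = -10/3 (D(K, h) = -⅔*5 = -10/3)
p(x, t) = t + x
(w + D(-51, -132)) + p(-166, N(6, -1)) = (-716 - 10/3) + (1/12 - 166) = -2158/3 - 1991/12 = -3541/4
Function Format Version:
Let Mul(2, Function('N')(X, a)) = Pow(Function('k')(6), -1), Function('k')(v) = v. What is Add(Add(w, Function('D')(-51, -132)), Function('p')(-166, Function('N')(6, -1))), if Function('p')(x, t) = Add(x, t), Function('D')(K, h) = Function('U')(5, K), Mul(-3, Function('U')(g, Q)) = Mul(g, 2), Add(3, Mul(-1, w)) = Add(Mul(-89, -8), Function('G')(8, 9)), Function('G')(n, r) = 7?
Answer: Rational(-3541, 4) ≈ -885.25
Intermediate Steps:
Function('N')(X, a) = Rational(1, 12) (Function('N')(X, a) = Mul(Rational(1, 2), Pow(6, -1)) = Mul(Rational(1, 2), Rational(1, 6)) = Rational(1, 12))
w = -716 (w = Add(3, Mul(-1, Add(Mul(-89, -8), 7))) = Add(3, Mul(-1, Add(712, 7))) = Add(3, Mul(-1, 719)) = Add(3, -719) = -716)
Function('U')(g, Q) = Mul(Rational(-2, 3), g) (Function('U')(g, Q) = Mul(Rational(-1, 3), Mul(g, 2)) = Mul(Rational(-1, 3), Mul(2, g)) = Mul(Rational(-2, 3), g))
Function('D')(K, h) = Rational(-10, 3) (Function('D')(K, h) = Mul(Rational(-2, 3), 5) = Rational(-10, 3))
Function('p')(x, t) = Add(t, x)
Add(Add(w, Function('D')(-51, -132)), Function('p')(-166, Function('N')(6, -1))) = Add(Add(-716, Rational(-10, 3)), Add(Rational(1, 12), -166)) = Add(Rational(-2158, 3), Rational(-1991, 12)) = Rational(-3541, 4)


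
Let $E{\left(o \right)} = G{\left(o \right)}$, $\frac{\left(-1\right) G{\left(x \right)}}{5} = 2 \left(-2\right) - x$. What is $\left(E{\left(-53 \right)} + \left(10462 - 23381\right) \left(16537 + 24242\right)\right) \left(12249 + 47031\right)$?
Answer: $-31230135374880$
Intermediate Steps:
$G{\left(x \right)} = 20 + 5 x$ ($G{\left(x \right)} = - 5 \left(2 \left(-2\right) - x\right) = - 5 \left(-4 - x\right) = 20 + 5 x$)
$E{\left(o \right)} = 20 + 5 o$
$\left(E{\left(-53 \right)} + \left(10462 - 23381\right) \left(16537 + 24242\right)\right) \left(12249 + 47031\right) = \left(\left(20 + 5 \left(-53\right)\right) + \left(10462 - 23381\right) \left(16537 + 24242\right)\right) \left(12249 + 47031\right) = \left(\left(20 - 265\right) - 526823901\right) 59280 = \left(-245 - 526823901\right) 59280 = \left(-526824146\right) 59280 = -31230135374880$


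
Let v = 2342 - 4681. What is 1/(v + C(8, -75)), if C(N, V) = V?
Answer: -1/2414 ≈ -0.00041425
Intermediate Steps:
v = -2339
1/(v + C(8, -75)) = 1/(-2339 - 75) = 1/(-2414) = -1/2414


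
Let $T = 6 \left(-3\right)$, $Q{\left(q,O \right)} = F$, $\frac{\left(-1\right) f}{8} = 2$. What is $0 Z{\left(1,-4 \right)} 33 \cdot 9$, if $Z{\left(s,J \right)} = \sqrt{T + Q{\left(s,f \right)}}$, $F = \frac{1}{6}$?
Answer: $0$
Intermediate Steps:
$F = \frac{1}{6} \approx 0.16667$
$f = -16$ ($f = \left(-8\right) 2 = -16$)
$Q{\left(q,O \right)} = \frac{1}{6}$
$T = -18$
$Z{\left(s,J \right)} = \frac{i \sqrt{642}}{6}$ ($Z{\left(s,J \right)} = \sqrt{-18 + \frac{1}{6}} = \sqrt{- \frac{107}{6}} = \frac{i \sqrt{642}}{6}$)
$0 Z{\left(1,-4 \right)} 33 \cdot 9 = 0 \frac{i \sqrt{642}}{6} \cdot 33 \cdot 9 = 0 \cdot 33 \cdot 9 = 0 \cdot 9 = 0$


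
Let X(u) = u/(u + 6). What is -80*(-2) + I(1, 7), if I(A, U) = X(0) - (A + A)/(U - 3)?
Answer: 319/2 ≈ 159.50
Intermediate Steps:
X(u) = u/(6 + u)
I(A, U) = -2*A/(-3 + U) (I(A, U) = 0/(6 + 0) - (A + A)/(U - 3) = 0/6 - 2*A/(-3 + U) = 0*(⅙) - 2*A/(-3 + U) = 0 - 2*A/(-3 + U) = -2*A/(-3 + U))
-80*(-2) + I(1, 7) = -80*(-2) - 2*1/(-3 + 7) = 160 - 2*1/4 = 160 - 2*1*¼ = 160 - ½ = 319/2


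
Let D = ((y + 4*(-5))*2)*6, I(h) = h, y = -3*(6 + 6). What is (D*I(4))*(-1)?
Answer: 2688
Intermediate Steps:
y = -36 (y = -3*12 = -36)
D = -672 (D = ((-36 + 4*(-5))*2)*6 = ((-36 - 20)*2)*6 = -56*2*6 = -112*6 = -672)
(D*I(4))*(-1) = -672*4*(-1) = -2688*(-1) = 2688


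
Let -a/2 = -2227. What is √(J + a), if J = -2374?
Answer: 4*√130 ≈ 45.607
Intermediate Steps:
a = 4454 (a = -2*(-2227) = 4454)
√(J + a) = √(-2374 + 4454) = √2080 = 4*√130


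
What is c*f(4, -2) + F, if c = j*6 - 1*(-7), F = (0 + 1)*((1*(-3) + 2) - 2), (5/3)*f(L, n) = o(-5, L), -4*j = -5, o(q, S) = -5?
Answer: -93/2 ≈ -46.500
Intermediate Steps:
j = 5/4 (j = -¼*(-5) = 5/4 ≈ 1.2500)
f(L, n) = -3 (f(L, n) = (⅗)*(-5) = -3)
F = -3 (F = 1*((-3 + 2) - 2) = 1*(-1 - 2) = 1*(-3) = -3)
c = 29/2 (c = (5/4)*6 - 1*(-7) = 15/2 + 7 = 29/2 ≈ 14.500)
c*f(4, -2) + F = (29/2)*(-3) - 3 = -87/2 - 3 = -93/2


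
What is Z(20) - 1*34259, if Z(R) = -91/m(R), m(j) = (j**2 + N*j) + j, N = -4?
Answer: -11648151/340 ≈ -34259.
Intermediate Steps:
m(j) = j**2 - 3*j (m(j) = (j**2 - 4*j) + j = j**2 - 3*j)
Z(R) = -91/(R*(-3 + R)) (Z(R) = -91*1/(R*(-3 + R)) = -91/(R*(-3 + R)))
Z(20) - 1*34259 = -91/(20*(-3 + 20)) - 1*34259 = -91*1/20/17 - 34259 = -91*1/20*1/17 - 34259 = -91/340 - 34259 = -11648151/340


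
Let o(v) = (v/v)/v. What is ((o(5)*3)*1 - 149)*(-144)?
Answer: 106848/5 ≈ 21370.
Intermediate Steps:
o(v) = 1/v
((o(5)*3)*1 - 149)*(-144) = ((3/5)*1 - 149)*(-144) = (((⅕)*3)*1 - 149)*(-144) = ((⅗)*1 - 149)*(-144) = (⅗ - 149)*(-144) = -742/5*(-144) = 106848/5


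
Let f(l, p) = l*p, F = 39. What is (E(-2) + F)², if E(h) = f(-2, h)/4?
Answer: 1600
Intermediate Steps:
E(h) = -h/2 (E(h) = -2*h/4 = -2*h*(¼) = -h/2)
(E(-2) + F)² = (-½*(-2) + 39)² = (1 + 39)² = 40² = 1600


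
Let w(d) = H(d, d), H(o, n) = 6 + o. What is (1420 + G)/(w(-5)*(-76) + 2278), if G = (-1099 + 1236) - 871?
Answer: 343/1101 ≈ 0.31153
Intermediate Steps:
G = -734 (G = 137 - 871 = -734)
w(d) = 6 + d
(1420 + G)/(w(-5)*(-76) + 2278) = (1420 - 734)/((6 - 5)*(-76) + 2278) = 686/(1*(-76) + 2278) = 686/(-76 + 2278) = 686/2202 = 686*(1/2202) = 343/1101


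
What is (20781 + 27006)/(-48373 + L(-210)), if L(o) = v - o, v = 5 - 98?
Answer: -47787/48256 ≈ -0.99028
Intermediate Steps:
v = -93
L(o) = -93 - o
(20781 + 27006)/(-48373 + L(-210)) = (20781 + 27006)/(-48373 + (-93 - 1*(-210))) = 47787/(-48373 + (-93 + 210)) = 47787/(-48373 + 117) = 47787/(-48256) = 47787*(-1/48256) = -47787/48256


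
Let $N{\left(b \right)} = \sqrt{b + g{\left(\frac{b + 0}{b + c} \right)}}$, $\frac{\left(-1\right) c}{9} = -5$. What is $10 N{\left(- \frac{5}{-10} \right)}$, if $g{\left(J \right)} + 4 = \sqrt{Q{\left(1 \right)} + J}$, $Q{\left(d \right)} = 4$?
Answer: $\frac{5 \sqrt{-115934 + 364 \sqrt{33215}}}{91} \approx 12.236 i$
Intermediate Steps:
$c = 45$ ($c = \left(-9\right) \left(-5\right) = 45$)
$g{\left(J \right)} = -4 + \sqrt{4 + J}$
$N{\left(b \right)} = \sqrt{-4 + b + \sqrt{4 + \frac{b}{45 + b}}}$ ($N{\left(b \right)} = \sqrt{b + \left(-4 + \sqrt{4 + \frac{b + 0}{b + 45}}\right)} = \sqrt{b + \left(-4 + \sqrt{4 + \frac{b}{45 + b}}\right)} = \sqrt{-4 + b + \sqrt{4 + \frac{b}{45 + b}}}$)
$10 N{\left(- \frac{5}{-10} \right)} = 10 \sqrt{-4 - \frac{5}{-10} + \sqrt{5} \sqrt{\frac{36 - \frac{5}{-10}}{45 - \frac{5}{-10}}}} = 10 \sqrt{-4 - - \frac{1}{2} + \sqrt{5} \sqrt{\frac{36 - - \frac{1}{2}}{45 - - \frac{1}{2}}}} = 10 \sqrt{-4 + \frac{1}{2} + \sqrt{5} \sqrt{\frac{36 + \frac{1}{2}}{45 + \frac{1}{2}}}} = 10 \sqrt{-4 + \frac{1}{2} + \sqrt{5} \sqrt{\frac{1}{\frac{91}{2}} \cdot \frac{73}{2}}} = 10 \sqrt{-4 + \frac{1}{2} + \sqrt{5} \sqrt{\frac{2}{91} \cdot \frac{73}{2}}} = 10 \sqrt{-4 + \frac{1}{2} + \sqrt{5} \sqrt{\frac{73}{91}}} = 10 \sqrt{-4 + \frac{1}{2} + \sqrt{5} \frac{\sqrt{6643}}{91}} = 10 \sqrt{-4 + \frac{1}{2} + \frac{\sqrt{33215}}{91}} = 10 \sqrt{- \frac{7}{2} + \frac{\sqrt{33215}}{91}}$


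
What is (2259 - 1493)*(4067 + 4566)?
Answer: 6612878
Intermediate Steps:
(2259 - 1493)*(4067 + 4566) = 766*8633 = 6612878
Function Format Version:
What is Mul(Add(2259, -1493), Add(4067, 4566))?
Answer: 6612878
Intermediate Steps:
Mul(Add(2259, -1493), Add(4067, 4566)) = Mul(766, 8633) = 6612878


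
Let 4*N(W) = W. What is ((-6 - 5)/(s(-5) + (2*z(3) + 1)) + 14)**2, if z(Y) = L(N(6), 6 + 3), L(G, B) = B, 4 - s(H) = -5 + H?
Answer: 1681/9 ≈ 186.78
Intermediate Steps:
s(H) = 9 - H (s(H) = 4 - (-5 + H) = 4 + (5 - H) = 9 - H)
N(W) = W/4
z(Y) = 9 (z(Y) = 6 + 3 = 9)
((-6 - 5)/(s(-5) + (2*z(3) + 1)) + 14)**2 = ((-6 - 5)/((9 - 1*(-5)) + (2*9 + 1)) + 14)**2 = (-11/((9 + 5) + (18 + 1)) + 14)**2 = (-11/(14 + 19) + 14)**2 = (-11/33 + 14)**2 = (-11*1/33 + 14)**2 = (-1/3 + 14)**2 = (41/3)**2 = 1681/9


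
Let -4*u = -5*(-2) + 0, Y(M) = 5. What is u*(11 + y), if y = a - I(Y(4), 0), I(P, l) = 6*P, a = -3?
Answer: 55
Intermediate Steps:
y = -33 (y = -3 - 6*5 = -3 - 1*30 = -3 - 30 = -33)
u = -5/2 (u = -(-5*(-2) + 0)/4 = -(10 + 0)/4 = -¼*10 = -5/2 ≈ -2.5000)
u*(11 + y) = -5*(11 - 33)/2 = -5/2*(-22) = 55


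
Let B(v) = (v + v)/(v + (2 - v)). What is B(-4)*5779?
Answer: -23116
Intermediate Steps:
B(v) = v (B(v) = (2*v)/2 = (2*v)*(½) = v)
B(-4)*5779 = -4*5779 = -23116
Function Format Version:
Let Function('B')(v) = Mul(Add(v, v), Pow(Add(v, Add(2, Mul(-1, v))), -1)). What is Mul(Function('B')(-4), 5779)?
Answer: -23116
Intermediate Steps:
Function('B')(v) = v (Function('B')(v) = Mul(Mul(2, v), Pow(2, -1)) = Mul(Mul(2, v), Rational(1, 2)) = v)
Mul(Function('B')(-4), 5779) = Mul(-4, 5779) = -23116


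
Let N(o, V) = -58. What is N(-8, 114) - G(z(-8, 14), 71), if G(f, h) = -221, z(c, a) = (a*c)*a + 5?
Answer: 163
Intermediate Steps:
z(c, a) = 5 + c*a² (z(c, a) = c*a² + 5 = 5 + c*a²)
N(-8, 114) - G(z(-8, 14), 71) = -58 - 1*(-221) = -58 + 221 = 163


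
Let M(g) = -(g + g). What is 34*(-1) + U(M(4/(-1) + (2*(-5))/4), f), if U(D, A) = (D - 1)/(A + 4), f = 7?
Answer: -362/11 ≈ -32.909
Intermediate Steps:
M(g) = -2*g
U(D, A) = (-1 + D)/(4 + A)
34*(-1) + U(M(4/(-1) + (2*(-5))/4), f) = 34*(-1) + (-1 - 2*(4/(-1) + (2*(-5))/4))/(4 + 7) = -34 + (-1 - 2*(4*(-1) - 10*¼))/11 = -34 + (-1 - 2*(-4 - 5/2))/11 = -34 + (-1 - 2*(-13/2))/11 = -34 + (-1 + 13)/11 = -34 + (1/11)*12 = -34 + 12/11 = -362/11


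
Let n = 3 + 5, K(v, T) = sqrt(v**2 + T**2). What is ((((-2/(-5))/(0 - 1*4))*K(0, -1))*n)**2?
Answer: 16/25 ≈ 0.64000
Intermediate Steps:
K(v, T) = sqrt(T**2 + v**2)
n = 8
((((-2/(-5))/(0 - 1*4))*K(0, -1))*n)**2 = ((((-2/(-5))/(0 - 1*4))*sqrt((-1)**2 + 0**2))*8)**2 = ((((-2*(-1/5))/(0 - 4))*sqrt(1 + 0))*8)**2 = ((((2/5)/(-4))*sqrt(1))*8)**2 = ((((2/5)*(-1/4))*1)*8)**2 = (-1/10*1*8)**2 = (-1/10*8)**2 = (-4/5)**2 = 16/25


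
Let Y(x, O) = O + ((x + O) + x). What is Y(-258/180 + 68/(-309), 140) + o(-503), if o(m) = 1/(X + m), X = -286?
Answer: 112429618/406335 ≈ 276.69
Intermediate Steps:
o(m) = 1/(-286 + m)
Y(x, O) = 2*O + 2*x (Y(x, O) = O + ((O + x) + x) = O + (O + 2*x) = 2*O + 2*x)
Y(-258/180 + 68/(-309), 140) + o(-503) = (2*140 + 2*(-258/180 + 68/(-309))) + 1/(-286 - 503) = (280 + 2*(-258*1/180 + 68*(-1/309))) + 1/(-789) = (280 + 2*(-43/30 - 68/309)) - 1/789 = (280 + 2*(-1703/1030)) - 1/789 = (280 - 1703/515) - 1/789 = 142497/515 - 1/789 = 112429618/406335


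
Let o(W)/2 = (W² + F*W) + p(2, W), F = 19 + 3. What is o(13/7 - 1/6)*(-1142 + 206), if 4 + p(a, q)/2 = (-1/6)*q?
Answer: -2888028/49 ≈ -58939.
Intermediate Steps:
F = 22
p(a, q) = -8 - q/3 (p(a, q) = -8 + 2*((-1/6)*q) = -8 + 2*((-1*⅙)*q) = -8 + 2*(-q/6) = -8 - q/3)
o(W) = -16 + 2*W² + 130*W/3 (o(W) = 2*((W² + 22*W) + (-8 - W/3)) = 2*(-8 + W² + 65*W/3) = -16 + 2*W² + 130*W/3)
o(13/7 - 1/6)*(-1142 + 206) = (-16 + 2*(13/7 - 1/6)² + 130*(13/7 - 1/6)/3)*(-1142 + 206) = (-16 + 2*(13*(⅐) - 1*⅙)² + 130*(13*(⅐) - 1*⅙)/3)*(-936) = (-16 + 2*(13/7 - ⅙)² + 130*(13/7 - ⅙)/3)*(-936) = (-16 + 2*(71/42)² + (130/3)*(71/42))*(-936) = (-16 + 2*(5041/1764) + 4615/63)*(-936) = (-16 + 5041/882 + 4615/63)*(-936) = (6171/98)*(-936) = -2888028/49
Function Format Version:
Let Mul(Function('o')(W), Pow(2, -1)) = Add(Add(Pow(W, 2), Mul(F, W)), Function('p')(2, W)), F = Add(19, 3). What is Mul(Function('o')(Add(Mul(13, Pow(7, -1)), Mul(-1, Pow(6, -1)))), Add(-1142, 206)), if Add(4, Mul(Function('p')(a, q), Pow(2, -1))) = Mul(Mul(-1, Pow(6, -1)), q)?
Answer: Rational(-2888028, 49) ≈ -58939.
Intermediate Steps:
F = 22
Function('p')(a, q) = Add(-8, Mul(Rational(-1, 3), q)) (Function('p')(a, q) = Add(-8, Mul(2, Mul(Mul(-1, Pow(6, -1)), q))) = Add(-8, Mul(2, Mul(Mul(-1, Rational(1, 6)), q))) = Add(-8, Mul(2, Mul(Rational(-1, 6), q))) = Add(-8, Mul(Rational(-1, 3), q)))
Function('o')(W) = Add(-16, Mul(2, Pow(W, 2)), Mul(Rational(130, 3), W)) (Function('o')(W) = Mul(2, Add(Add(Pow(W, 2), Mul(22, W)), Add(-8, Mul(Rational(-1, 3), W)))) = Mul(2, Add(-8, Pow(W, 2), Mul(Rational(65, 3), W))) = Add(-16, Mul(2, Pow(W, 2)), Mul(Rational(130, 3), W)))
Mul(Function('o')(Add(Mul(13, Pow(7, -1)), Mul(-1, Pow(6, -1)))), Add(-1142, 206)) = Mul(Add(-16, Mul(2, Pow(Add(Mul(13, Pow(7, -1)), Mul(-1, Pow(6, -1))), 2)), Mul(Rational(130, 3), Add(Mul(13, Pow(7, -1)), Mul(-1, Pow(6, -1))))), Add(-1142, 206)) = Mul(Add(-16, Mul(2, Pow(Add(Mul(13, Rational(1, 7)), Mul(-1, Rational(1, 6))), 2)), Mul(Rational(130, 3), Add(Mul(13, Rational(1, 7)), Mul(-1, Rational(1, 6))))), -936) = Mul(Add(-16, Mul(2, Pow(Add(Rational(13, 7), Rational(-1, 6)), 2)), Mul(Rational(130, 3), Add(Rational(13, 7), Rational(-1, 6)))), -936) = Mul(Add(-16, Mul(2, Pow(Rational(71, 42), 2)), Mul(Rational(130, 3), Rational(71, 42))), -936) = Mul(Add(-16, Mul(2, Rational(5041, 1764)), Rational(4615, 63)), -936) = Mul(Add(-16, Rational(5041, 882), Rational(4615, 63)), -936) = Mul(Rational(6171, 98), -936) = Rational(-2888028, 49)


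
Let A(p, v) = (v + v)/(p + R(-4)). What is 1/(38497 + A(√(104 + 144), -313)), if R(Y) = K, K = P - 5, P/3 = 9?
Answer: 1133940/43587064579 - 313*√62/87174129158 ≈ 2.5987e-5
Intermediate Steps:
P = 27 (P = 3*9 = 27)
K = 22 (K = 27 - 5 = 22)
R(Y) = 22
A(p, v) = 2*v/(22 + p) (A(p, v) = (v + v)/(p + 22) = (2*v)/(22 + p) = 2*v/(22 + p))
1/(38497 + A(√(104 + 144), -313)) = 1/(38497 + 2*(-313)/(22 + √(104 + 144))) = 1/(38497 + 2*(-313)/(22 + √248)) = 1/(38497 + 2*(-313)/(22 + 2*√62)) = 1/(38497 - 626/(22 + 2*√62))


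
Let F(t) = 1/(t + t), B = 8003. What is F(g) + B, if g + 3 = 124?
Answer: 1936727/242 ≈ 8003.0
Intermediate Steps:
g = 121 (g = -3 + 124 = 121)
F(t) = 1/(2*t)
F(g) + B = (½)/121 + 8003 = (½)*(1/121) + 8003 = 1/242 + 8003 = 1936727/242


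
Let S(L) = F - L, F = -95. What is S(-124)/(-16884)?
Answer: -29/16884 ≈ -0.0017176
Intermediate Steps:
S(L) = -95 - L
S(-124)/(-16884) = (-95 - 1*(-124))/(-16884) = (-95 + 124)*(-1/16884) = 29*(-1/16884) = -29/16884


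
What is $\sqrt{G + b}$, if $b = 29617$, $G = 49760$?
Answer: $\sqrt{79377} \approx 281.74$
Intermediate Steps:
$\sqrt{G + b} = \sqrt{49760 + 29617} = \sqrt{79377}$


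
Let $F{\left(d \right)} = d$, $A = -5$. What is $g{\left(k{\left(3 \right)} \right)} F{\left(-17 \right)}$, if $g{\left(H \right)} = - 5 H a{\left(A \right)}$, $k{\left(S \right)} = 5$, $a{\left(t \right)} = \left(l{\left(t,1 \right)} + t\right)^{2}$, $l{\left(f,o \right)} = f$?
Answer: $42500$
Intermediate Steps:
$a{\left(t \right)} = 4 t^{2}$ ($a{\left(t \right)} = \left(t + t\right)^{2} = \left(2 t\right)^{2} = 4 t^{2}$)
$g{\left(H \right)} = - 500 H$ ($g{\left(H \right)} = - 5 H 4 \left(-5\right)^{2} = - 5 H 4 \cdot 25 = - 5 H 100 = - 500 H$)
$g{\left(k{\left(3 \right)} \right)} F{\left(-17 \right)} = \left(-500\right) 5 \left(-17\right) = \left(-2500\right) \left(-17\right) = 42500$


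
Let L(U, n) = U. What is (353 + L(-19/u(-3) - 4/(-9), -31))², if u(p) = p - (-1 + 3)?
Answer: 258437776/2025 ≈ 1.2762e+5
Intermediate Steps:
u(p) = -2 + p (u(p) = p - 1*2 = p - 2 = -2 + p)
(353 + L(-19/u(-3) - 4/(-9), -31))² = (353 + (-19/(-2 - 3) - 4/(-9)))² = (353 + (-19/(-5) - 4*(-⅑)))² = (353 + (-19*(-⅕) + 4/9))² = (353 + (19/5 + 4/9))² = (353 + 191/45)² = (16076/45)² = 258437776/2025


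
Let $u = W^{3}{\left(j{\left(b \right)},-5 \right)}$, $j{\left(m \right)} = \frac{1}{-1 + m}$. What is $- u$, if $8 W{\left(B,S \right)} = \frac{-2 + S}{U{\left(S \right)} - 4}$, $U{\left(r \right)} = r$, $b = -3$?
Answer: $- \frac{343}{373248} \approx -0.00091896$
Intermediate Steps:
$W{\left(B,S \right)} = \frac{-2 + S}{8 \left(-4 + S\right)}$ ($W{\left(B,S \right)} = \frac{\left(-2 + S\right) \frac{1}{S - 4}}{8} = \frac{\left(-2 + S\right) \frac{1}{-4 + S}}{8} = \frac{\frac{1}{-4 + S} \left(-2 + S\right)}{8} = \frac{-2 + S}{8 \left(-4 + S\right)}$)
$u = \frac{343}{373248}$ ($u = \left(\frac{-2 - 5}{8 \left(-4 - 5\right)}\right)^{3} = \left(\frac{1}{8} \frac{1}{-9} \left(-7\right)\right)^{3} = \left(\frac{1}{8} \left(- \frac{1}{9}\right) \left(-7\right)\right)^{3} = \left(\frac{7}{72}\right)^{3} = \frac{343}{373248} \approx 0.00091896$)
$- u = \left(-1\right) \frac{343}{373248} = - \frac{343}{373248}$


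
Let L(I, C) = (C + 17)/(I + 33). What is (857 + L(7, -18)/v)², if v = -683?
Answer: 548179854124081/746382400 ≈ 7.3445e+5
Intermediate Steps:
L(I, C) = (17 + C)/(33 + I)
(857 + L(7, -18)/v)² = (857 + ((17 - 18)/(33 + 7))/(-683))² = (857 + (-1/40)*(-1/683))² = (857 + ((1/40)*(-1))*(-1/683))² = (857 - 1/40*(-1/683))² = (857 + 1/27320)² = (23413241/27320)² = 548179854124081/746382400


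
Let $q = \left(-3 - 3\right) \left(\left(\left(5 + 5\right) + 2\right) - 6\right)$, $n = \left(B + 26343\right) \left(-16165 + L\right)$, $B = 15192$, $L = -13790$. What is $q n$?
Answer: $44790513300$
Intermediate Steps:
$n = -1244180925$ ($n = \left(15192 + 26343\right) \left(-16165 - 13790\right) = 41535 \left(-29955\right) = -1244180925$)
$q = -36$ ($q = - 6 \left(\left(10 + 2\right) - 6\right) = - 6 \left(12 - 6\right) = \left(-6\right) 6 = -36$)
$q n = \left(-36\right) \left(-1244180925\right) = 44790513300$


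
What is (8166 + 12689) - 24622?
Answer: -3767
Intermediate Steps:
(8166 + 12689) - 24622 = 20855 - 24622 = -3767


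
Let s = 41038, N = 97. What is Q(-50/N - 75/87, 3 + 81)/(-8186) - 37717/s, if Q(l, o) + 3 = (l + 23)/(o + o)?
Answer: -9115954253009/9922405208982 ≈ -0.91872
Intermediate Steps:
Q(l, o) = -3 + (23 + l)/(2*o) (Q(l, o) = -3 + (l + 23)/(o + o) = -3 + (23 + l)/((2*o)) = -3 + (23 + l)*(1/(2*o)) = -3 + (23 + l)/(2*o))
Q(-50/N - 75/87, 3 + 81)/(-8186) - 37717/s = ((23 + (-50/97 - 75/87) - 6*(3 + 81))/(2*(3 + 81)))/(-8186) - 37717/41038 = ((½)*(23 + (-50*1/97 - 75*1/87) - 6*84)/84)*(-1/8186) - 37717*1/41038 = ((½)*(1/84)*(23 + (-50/97 - 25/29) - 504))*(-1/8186) - 37717/41038 = ((½)*(1/84)*(23 - 3875/2813 - 504))*(-1/8186) - 37717/41038 = ((½)*(1/84)*(-1356928/2813))*(-1/8186) - 37717/41038 = -169616/59073*(-1/8186) - 37717/41038 = 84808/241785789 - 37717/41038 = -9115954253009/9922405208982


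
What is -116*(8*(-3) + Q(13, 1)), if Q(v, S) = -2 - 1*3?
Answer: 3364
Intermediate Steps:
Q(v, S) = -5 (Q(v, S) = -2 - 3 = -5)
-116*(8*(-3) + Q(13, 1)) = -116*(8*(-3) - 5) = -116*(-24 - 5) = -116*(-29) = 3364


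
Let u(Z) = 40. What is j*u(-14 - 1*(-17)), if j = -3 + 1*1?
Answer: -80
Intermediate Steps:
j = -2 (j = -3 + 1 = -2)
j*u(-14 - 1*(-17)) = -2*40 = -80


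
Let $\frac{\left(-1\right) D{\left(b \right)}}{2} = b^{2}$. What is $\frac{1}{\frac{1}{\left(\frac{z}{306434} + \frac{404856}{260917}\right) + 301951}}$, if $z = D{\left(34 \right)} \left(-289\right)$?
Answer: $\frac{12071220166615319}{39976919989} \approx 3.0195 \cdot 10^{5}$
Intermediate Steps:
$D{\left(b \right)} = - 2 b^{2}$
$z = 668168$ ($z = - 2 \cdot 34^{2} \left(-289\right) = \left(-2\right) 1156 \left(-289\right) = \left(-2312\right) \left(-289\right) = 668168$)
$\frac{1}{\frac{1}{\left(\frac{z}{306434} + \frac{404856}{260917}\right) + 301951}} = \frac{1}{\frac{1}{\left(\frac{668168}{306434} + \frac{404856}{260917}\right) + 301951}} = \frac{1}{\frac{1}{\left(668168 \cdot \frac{1}{306434} + 404856 \cdot \frac{1}{260917}\right) + 301951}} = \frac{1}{\frac{1}{\left(\frac{334084}{153217} + \frac{404856}{260917}\right) + 301951}} = \frac{1}{\frac{1}{\frac{149199016780}{39976919989} + 301951}} = \frac{1}{\frac{1}{\frac{12071220166615319}{39976919989}}} = \frac{1}{\frac{39976919989}{12071220166615319}} = \frac{12071220166615319}{39976919989}$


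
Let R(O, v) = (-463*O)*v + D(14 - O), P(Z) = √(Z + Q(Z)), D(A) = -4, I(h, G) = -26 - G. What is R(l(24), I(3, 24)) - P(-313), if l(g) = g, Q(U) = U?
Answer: 555596 - I*√626 ≈ 5.556e+5 - 25.02*I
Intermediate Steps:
P(Z) = √2*√Z (P(Z) = √(Z + Z) = √(2*Z) = √2*√Z)
R(O, v) = -4 - 463*O*v (R(O, v) = (-463*O)*v - 4 = -463*O*v - 4 = -4 - 463*O*v)
R(l(24), I(3, 24)) - P(-313) = (-4 - 463*24*(-26 - 1*24)) - √2*√(-313) = (-4 - 463*24*(-26 - 24)) - √2*I*√313 = (-4 - 463*24*(-50)) - I*√626 = (-4 + 555600) - I*√626 = 555596 - I*√626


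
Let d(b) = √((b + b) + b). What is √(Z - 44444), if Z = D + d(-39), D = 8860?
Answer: √(-35584 + 3*I*√13) ≈ 0.029 + 188.64*I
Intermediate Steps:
d(b) = √3*√b (d(b) = √(2*b + b) = √(3*b) = √3*√b)
Z = 8860 + 3*I*√13 (Z = 8860 + √3*√(-39) = 8860 + √3*(I*√39) = 8860 + 3*I*√13 ≈ 8860.0 + 10.817*I)
√(Z - 44444) = √((8860 + 3*I*√13) - 44444) = √(-35584 + 3*I*√13)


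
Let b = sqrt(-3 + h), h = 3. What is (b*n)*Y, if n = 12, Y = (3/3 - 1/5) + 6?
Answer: 0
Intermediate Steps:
b = 0 (b = sqrt(-3 + 3) = sqrt(0) = 0)
Y = 34/5 (Y = (3*(1/3) - 1*1/5) + 6 = (1 - 1/5) + 6 = 4/5 + 6 = 34/5 ≈ 6.8000)
(b*n)*Y = (0*12)*(34/5) = 0*(34/5) = 0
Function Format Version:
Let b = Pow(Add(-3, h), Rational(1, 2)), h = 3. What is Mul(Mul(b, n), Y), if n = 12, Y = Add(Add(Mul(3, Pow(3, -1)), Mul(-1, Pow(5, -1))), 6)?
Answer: 0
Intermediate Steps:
b = 0 (b = Pow(Add(-3, 3), Rational(1, 2)) = Pow(0, Rational(1, 2)) = 0)
Y = Rational(34, 5) (Y = Add(Add(Mul(3, Rational(1, 3)), Mul(-1, Rational(1, 5))), 6) = Add(Add(1, Rational(-1, 5)), 6) = Add(Rational(4, 5), 6) = Rational(34, 5) ≈ 6.8000)
Mul(Mul(b, n), Y) = Mul(Mul(0, 12), Rational(34, 5)) = Mul(0, Rational(34, 5)) = 0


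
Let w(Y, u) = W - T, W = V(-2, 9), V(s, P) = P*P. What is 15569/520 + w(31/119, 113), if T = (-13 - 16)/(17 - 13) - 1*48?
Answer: 86419/520 ≈ 166.19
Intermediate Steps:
V(s, P) = P²
W = 81 (W = 9² = 81)
T = -221/4 (T = -29/4 - 48 = -221/4 ≈ -55.250)
w(Y, u) = 545/4 (w(Y, u) = 81 - 1*(-221/4) = 81 + 221/4 = 545/4)
15569/520 + w(31/119, 113) = 15569/520 + 545/4 = 86419/520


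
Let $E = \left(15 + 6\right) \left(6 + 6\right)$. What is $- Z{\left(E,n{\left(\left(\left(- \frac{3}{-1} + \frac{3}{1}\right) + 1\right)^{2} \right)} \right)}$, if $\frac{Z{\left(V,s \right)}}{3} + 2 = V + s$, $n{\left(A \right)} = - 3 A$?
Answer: $-309$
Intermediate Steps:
$E = 252$ ($E = 21 \cdot 12 = 252$)
$Z{\left(V,s \right)} = -6 + 3 V + 3 s$ ($Z{\left(V,s \right)} = -6 + 3 \left(V + s\right) = -6 + \left(3 V + 3 s\right) = -6 + 3 V + 3 s$)
$- Z{\left(E,n{\left(\left(\left(- \frac{3}{-1} + \frac{3}{1}\right) + 1\right)^{2} \right)} \right)} = - (-6 + 3 \cdot 252 + 3 \left(- 3 \left(\left(- \frac{3}{-1} + \frac{3}{1}\right) + 1\right)^{2}\right)) = - (-6 + 756 + 3 \left(- 3 \left(\left(\left(-3\right) \left(-1\right) + 3 \cdot 1\right) + 1\right)^{2}\right)) = - (-6 + 756 + 3 \left(- 3 \left(\left(3 + 3\right) + 1\right)^{2}\right)) = - (-6 + 756 + 3 \left(- 3 \left(6 + 1\right)^{2}\right)) = - (-6 + 756 + 3 \left(- 3 \cdot 7^{2}\right)) = - (-6 + 756 + 3 \left(\left(-3\right) 49\right)) = - (-6 + 756 + 3 \left(-147\right)) = - (-6 + 756 - 441) = \left(-1\right) 309 = -309$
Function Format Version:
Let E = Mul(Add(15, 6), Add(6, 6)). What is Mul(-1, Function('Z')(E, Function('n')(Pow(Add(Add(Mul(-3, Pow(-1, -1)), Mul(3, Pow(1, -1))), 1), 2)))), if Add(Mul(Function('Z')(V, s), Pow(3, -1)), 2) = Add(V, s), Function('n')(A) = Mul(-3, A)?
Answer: -309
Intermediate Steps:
E = 252 (E = Mul(21, 12) = 252)
Function('Z')(V, s) = Add(-6, Mul(3, V), Mul(3, s)) (Function('Z')(V, s) = Add(-6, Mul(3, Add(V, s))) = Add(-6, Add(Mul(3, V), Mul(3, s))) = Add(-6, Mul(3, V), Mul(3, s)))
Mul(-1, Function('Z')(E, Function('n')(Pow(Add(Add(Mul(-3, Pow(-1, -1)), Mul(3, Pow(1, -1))), 1), 2)))) = Mul(-1, Add(-6, Mul(3, 252), Mul(3, Mul(-3, Pow(Add(Add(Mul(-3, Pow(-1, -1)), Mul(3, Pow(1, -1))), 1), 2))))) = Mul(-1, Add(-6, 756, Mul(3, Mul(-3, Pow(Add(Add(Mul(-3, -1), Mul(3, 1)), 1), 2))))) = Mul(-1, Add(-6, 756, Mul(3, Mul(-3, Pow(Add(Add(3, 3), 1), 2))))) = Mul(-1, Add(-6, 756, Mul(3, Mul(-3, Pow(Add(6, 1), 2))))) = Mul(-1, Add(-6, 756, Mul(3, Mul(-3, Pow(7, 2))))) = Mul(-1, Add(-6, 756, Mul(3, Mul(-3, 49)))) = Mul(-1, Add(-6, 756, Mul(3, -147))) = Mul(-1, Add(-6, 756, -441)) = Mul(-1, 309) = -309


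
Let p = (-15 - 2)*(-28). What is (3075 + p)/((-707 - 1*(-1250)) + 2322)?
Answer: 3551/2865 ≈ 1.2394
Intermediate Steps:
p = 476 (p = -17*(-28) = 476)
(3075 + p)/((-707 - 1*(-1250)) + 2322) = (3075 + 476)/((-707 - 1*(-1250)) + 2322) = 3551/((-707 + 1250) + 2322) = 3551/(543 + 2322) = 3551/2865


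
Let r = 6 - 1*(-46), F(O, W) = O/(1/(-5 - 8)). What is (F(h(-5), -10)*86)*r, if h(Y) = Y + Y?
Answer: 581360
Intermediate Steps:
h(Y) = 2*Y
F(O, W) = -13*O (F(O, W) = O/(1/(-13)) = O/(-1/13) = O*(-13) = -13*O)
r = 52 (r = 6 + 46 = 52)
(F(h(-5), -10)*86)*r = (-26*(-5)*86)*52 = (-13*(-10)*86)*52 = (130*86)*52 = 11180*52 = 581360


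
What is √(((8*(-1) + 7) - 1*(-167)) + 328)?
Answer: √494 ≈ 22.226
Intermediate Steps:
√(((8*(-1) + 7) - 1*(-167)) + 328) = √(((-8 + 7) + 167) + 328) = √((-1 + 167) + 328) = √(166 + 328) = √494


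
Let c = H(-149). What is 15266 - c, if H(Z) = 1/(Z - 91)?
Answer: 3663841/240 ≈ 15266.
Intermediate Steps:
H(Z) = 1/(-91 + Z)
c = -1/240 (c = 1/(-91 - 149) = 1/(-240) = -1/240 ≈ -0.0041667)
15266 - c = 15266 - 1*(-1/240) = 15266 + 1/240 = 3663841/240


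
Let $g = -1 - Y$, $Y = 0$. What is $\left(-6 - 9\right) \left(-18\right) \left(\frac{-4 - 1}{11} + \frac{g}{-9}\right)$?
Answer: $- \frac{1020}{11} \approx -92.727$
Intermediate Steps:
$g = -1$ ($g = -1 - 0 = -1 + 0 = -1$)
$\left(-6 - 9\right) \left(-18\right) \left(\frac{-4 - 1}{11} + \frac{g}{-9}\right) = \left(-6 - 9\right) \left(-18\right) \left(\frac{-4 - 1}{11} - \frac{1}{-9}\right) = \left(-6 - 9\right) \left(-18\right) \left(\left(-4 - 1\right) \frac{1}{11} - - \frac{1}{9}\right) = \left(-15\right) \left(-18\right) \left(\left(-5\right) \frac{1}{11} + \frac{1}{9}\right) = 270 \left(- \frac{5}{11} + \frac{1}{9}\right) = 270 \left(- \frac{34}{99}\right) = - \frac{1020}{11}$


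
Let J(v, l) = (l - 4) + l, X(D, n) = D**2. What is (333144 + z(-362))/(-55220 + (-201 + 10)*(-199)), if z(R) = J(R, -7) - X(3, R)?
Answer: -111039/5737 ≈ -19.355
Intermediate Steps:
J(v, l) = -4 + 2*l (J(v, l) = (-4 + l) + l = -4 + 2*l)
z(R) = -27 (z(R) = (-4 + 2*(-7)) - 1*3**2 = (-4 - 14) - 1*9 = -18 - 9 = -27)
(333144 + z(-362))/(-55220 + (-201 + 10)*(-199)) = (333144 - 27)/(-55220 + (-201 + 10)*(-199)) = 333117/(-55220 - 191*(-199)) = 333117/(-55220 + 38009) = 333117/(-17211) = 333117*(-1/17211) = -111039/5737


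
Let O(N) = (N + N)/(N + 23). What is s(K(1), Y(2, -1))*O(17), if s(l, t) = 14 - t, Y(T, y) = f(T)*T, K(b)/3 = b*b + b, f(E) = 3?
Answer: 34/5 ≈ 6.8000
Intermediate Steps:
K(b) = 3*b + 3*b² (K(b) = 3*(b*b + b) = 3*(b² + b) = 3*(b + b²) = 3*b + 3*b²)
Y(T, y) = 3*T
O(N) = 2*N/(23 + N) (O(N) = (2*N)/(23 + N) = 2*N/(23 + N))
s(K(1), Y(2, -1))*O(17) = (14 - 3*2)*(2*17/(23 + 17)) = (14 - 1*6)*(2*17/40) = (14 - 6)*(2*17*(1/40)) = 8*(17/20) = 34/5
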